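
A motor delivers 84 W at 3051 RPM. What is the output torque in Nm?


omega = 3051 * 2*pi/60 = 319.5 rad/s
tau = P / omega = 84 / 319.5
= 0.2629 Nm


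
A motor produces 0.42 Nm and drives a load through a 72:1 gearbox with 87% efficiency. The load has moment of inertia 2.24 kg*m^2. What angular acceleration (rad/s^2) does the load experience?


tau_out = tau_motor * N * eta
= 0.42 * 72 * 0.87 = 26.3088 Nm
alpha = tau_out / I = 26.3088 / 2.24
= 11.745 rad/s^2


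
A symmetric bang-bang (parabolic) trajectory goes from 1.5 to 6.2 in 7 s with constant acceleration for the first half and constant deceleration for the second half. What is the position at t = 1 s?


Symmetric rest-to-rest: each phase covers (pf-p0)/2 in time T/2. 0.5*a*(T/2)^2 = (pf-p0)/2 => a = 4*(pf-p0)/T^2
a = 4*(6.2-1.5)/7^2 = 0.3837
t = 1 is in the acceleration phase (t <= T/2).
p = p0 + 0.5*a*t^2 = 1.5 + 0.5*0.3837*1^2
= 1.6918


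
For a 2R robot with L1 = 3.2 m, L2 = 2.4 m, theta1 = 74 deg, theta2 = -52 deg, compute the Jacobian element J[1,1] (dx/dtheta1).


J[1,1] = -L1*sin(t1) - L2*sin(t1+t2)
= -3.2*sin(74) - 2.4*sin(22)
= -3.9751


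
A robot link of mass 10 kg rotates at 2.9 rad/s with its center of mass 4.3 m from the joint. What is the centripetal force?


F = m * omega^2 * r
= 10 * 2.9^2 * 4.3
= 10 * 8.41 * 4.3
= 361.63 N


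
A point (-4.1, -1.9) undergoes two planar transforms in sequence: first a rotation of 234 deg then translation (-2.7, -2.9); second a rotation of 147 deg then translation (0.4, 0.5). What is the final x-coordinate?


After transform 1:
x1 = cos(234)*-4.1 - sin(234)*-1.9 + -2.7 = -1.8272
y1 = sin(234)*-4.1 + cos(234)*-1.9 + -2.9 = 1.5338
After transform 2:
x2 = cos(147)*-1.8272 - sin(147)*1.5338 + 0.4
= 1.0971


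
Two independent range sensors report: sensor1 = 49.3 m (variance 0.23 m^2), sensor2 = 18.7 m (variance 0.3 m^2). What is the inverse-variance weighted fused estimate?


w1 = (1/var1) / (1/var1 + 1/var2)
   = 4.3478 / (4.3478 + 3.3333) = 0.566
w2 = 1 - w1 = 0.434
fused = w1*s1 + w2*s2 = 27.9057 + 8.1151
= 36.0208 m


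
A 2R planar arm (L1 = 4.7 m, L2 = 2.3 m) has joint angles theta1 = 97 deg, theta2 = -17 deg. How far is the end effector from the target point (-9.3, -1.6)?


End effector via forward kinematics:
x = L1*cos(t1) + L2*cos(t1+t2) = -0.1734
y = L1*sin(t1) + L2*sin(t1+t2) = 6.93
Distance to target:
d = sqrt((-9.3 - -0.1734)^2 + (-1.6 - 6.93)^2)
= sqrt(83.2949 + 72.7613)
= 12.4922 m


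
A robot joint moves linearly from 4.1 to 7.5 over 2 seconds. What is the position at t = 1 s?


s = t/T = 1/2 = 0.5
p(t) = p0 + (pf-p0)*s
= 4.1 + (7.5 - 4.1) * 0.5
= 5.8


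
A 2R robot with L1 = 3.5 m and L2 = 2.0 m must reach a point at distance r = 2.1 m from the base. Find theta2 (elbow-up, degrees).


cos(theta2) = (r^2 - L1^2 - L2^2) / (2*L1*L2)
cos(theta2) = (4.41 - 12.25 - 4.0) / 14.0
cos(theta2) = -0.845714
theta2 = 147.7485 degrees


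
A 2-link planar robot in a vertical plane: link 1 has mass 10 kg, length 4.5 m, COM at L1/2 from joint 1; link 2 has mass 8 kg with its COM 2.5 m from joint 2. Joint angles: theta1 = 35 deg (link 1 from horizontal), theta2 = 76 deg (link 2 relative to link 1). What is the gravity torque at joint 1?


Horizontal distance from joint 1 to link-1 COM:
  x_c1 = (L1/2)*cos(t1) = 2.25 * 0.8192 = 1.8431 m
Horizontal distance from joint 1 to link-2 COM:
  x_c2 = L1*cos(t1) + Lc2*cos(t1+t2)
       = 4.5*0.8192 + 2.5*-0.3584 = 2.7903 m
tau1 = m1*g*x_c1 + m2*g*x_c2
     = 10*9.81*1.8431 + 8*9.81*2.7903
     = 180.8073 + 218.9799
     = 399.7873 Nm


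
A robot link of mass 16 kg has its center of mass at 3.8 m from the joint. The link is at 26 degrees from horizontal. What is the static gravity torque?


tau = m*g*L*cos(angle)
= 16 * 9.81 * 3.8 * cos(26 deg)
= 16 * 9.81 * 3.8 * 0.8988
= 536.0839 Nm


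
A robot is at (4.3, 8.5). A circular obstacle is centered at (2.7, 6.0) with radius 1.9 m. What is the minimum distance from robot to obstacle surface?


center_dist = sqrt((4.3-2.7)^2 + (8.5-6.0)^2)
= sqrt(2.56 + 6.25)
= 2.9682
min_dist = center_dist - radius = 2.9682 - 1.9 = 1.0682 m


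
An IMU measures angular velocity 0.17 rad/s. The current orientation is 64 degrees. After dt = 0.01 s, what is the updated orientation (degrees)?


delta_theta = w * dt = 0.17 * 0.01 = 0.0017 rad
= 0.0974 deg
theta_new = 64 + 0.0974 = 64.0974 deg


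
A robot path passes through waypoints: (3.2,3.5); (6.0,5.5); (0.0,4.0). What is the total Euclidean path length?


Segment lengths:
  seg1 = sqrt((2.8)^2 + (2.0)^2) = 3.4409
  seg2 = sqrt((-6.0)^2 + (-1.5)^2) = 6.1847
Total = 9.6256


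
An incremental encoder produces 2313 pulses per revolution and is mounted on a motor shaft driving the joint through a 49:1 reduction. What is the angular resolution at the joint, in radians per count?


counts per rev = 2313
effective counts at joint = 2313 * 49 = 113337
resolution = 2*pi / 113337
= 5.5438e-05 rad/count


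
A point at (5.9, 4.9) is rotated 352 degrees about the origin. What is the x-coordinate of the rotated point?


x' = x*cos(theta) - y*sin(theta)
cos(352 deg) = 0.9903, sin(352 deg) = -0.1392
x' = 5.9 * 0.9903 - 4.9 * -0.1392
= 5.8426 - -0.6819
= 6.5245


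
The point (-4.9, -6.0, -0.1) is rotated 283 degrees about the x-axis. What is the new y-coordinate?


Rotation about x-axis: y' = y*cos(theta) - z*sin(theta)
= -6.0 * 0.225 - -0.1 * -0.9744
= -1.4471


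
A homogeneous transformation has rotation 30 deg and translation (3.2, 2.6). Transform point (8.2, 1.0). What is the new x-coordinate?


x' = cos(theta)*px - sin(theta)*py + tx
= 0.866*8.2 - 0.5*1.0 + 3.2
= 9.8014


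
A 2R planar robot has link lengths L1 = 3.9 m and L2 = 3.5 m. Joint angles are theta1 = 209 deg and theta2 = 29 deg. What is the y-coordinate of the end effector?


Convert angles to radians: theta1 = 3.6477, theta2 = 0.5061
y = L1*sin(theta1) + L2*sin(theta1+theta2)
y = -1.8908 + -2.9682
y = -4.8589


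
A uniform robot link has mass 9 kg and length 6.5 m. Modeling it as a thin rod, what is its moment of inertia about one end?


I = (1/3) * m * L^2
= (1/3) * 9 * 6.5^2
= 0.333333 * 9 * 42.25
= 126.75 kg*m^2


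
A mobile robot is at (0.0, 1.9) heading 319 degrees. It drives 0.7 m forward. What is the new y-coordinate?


y_new = y0 + d*sin(theta)
= 1.9 + 0.7*sin(319)
= 1.9 + -0.4592
= 1.4408


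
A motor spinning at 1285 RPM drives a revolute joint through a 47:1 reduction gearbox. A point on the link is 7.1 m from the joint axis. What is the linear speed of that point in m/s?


omega_motor = 1285 * 2*pi/60 = 134.5649 rad/s
omega_joint = omega_motor / 47 = 2.8631 rad/s
v = omega_joint * r = 2.8631 * 7.1
= 20.3279 m/s


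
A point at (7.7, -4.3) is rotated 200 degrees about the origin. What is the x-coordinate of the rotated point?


x' = x*cos(theta) - y*sin(theta)
cos(200 deg) = -0.9397, sin(200 deg) = -0.342
x' = 7.7 * -0.9397 - -4.3 * -0.342
= -7.2356 - 1.4707
= -8.7063


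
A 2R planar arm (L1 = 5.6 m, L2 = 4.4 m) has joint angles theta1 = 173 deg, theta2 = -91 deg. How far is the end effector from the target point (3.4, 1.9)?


End effector via forward kinematics:
x = L1*cos(t1) + L2*cos(t1+t2) = -4.9459
y = L1*sin(t1) + L2*sin(t1+t2) = 5.0396
Distance to target:
d = sqrt((3.4 - -4.9459)^2 + (1.9 - 5.0396)^2)
= sqrt(69.654 + 9.8574)
= 8.9169 m


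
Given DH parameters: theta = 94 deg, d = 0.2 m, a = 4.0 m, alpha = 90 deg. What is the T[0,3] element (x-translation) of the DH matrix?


T[0,3] = a * cos(theta)
= 4.0 * cos(94 deg)
= 4.0 * -0.0698
= -0.279


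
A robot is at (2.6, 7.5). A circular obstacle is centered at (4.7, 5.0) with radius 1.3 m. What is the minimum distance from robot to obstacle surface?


center_dist = sqrt((2.6-4.7)^2 + (7.5-5.0)^2)
= sqrt(4.41 + 6.25)
= 3.265
min_dist = center_dist - radius = 3.265 - 1.3 = 1.965 m


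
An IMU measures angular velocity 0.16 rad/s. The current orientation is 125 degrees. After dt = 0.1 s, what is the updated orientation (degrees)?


delta_theta = w * dt = 0.16 * 0.1 = 0.016 rad
= 0.9167 deg
theta_new = 125 + 0.9167 = 125.9167 deg


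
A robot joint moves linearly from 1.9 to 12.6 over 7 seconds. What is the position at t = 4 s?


s = t/T = 4/7 = 0.5714
p(t) = p0 + (pf-p0)*s
= 1.9 + (12.6 - 1.9) * 0.5714
= 8.0143


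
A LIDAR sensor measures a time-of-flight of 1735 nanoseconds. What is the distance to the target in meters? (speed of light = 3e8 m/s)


tof = 1735 ns = 1.735e-06 s
dist = c * tof / 2
= 3e8 * 1.735e-06 / 2
= 260.25 m


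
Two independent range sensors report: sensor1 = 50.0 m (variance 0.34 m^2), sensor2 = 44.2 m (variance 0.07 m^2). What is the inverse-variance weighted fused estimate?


w1 = (1/var1) / (1/var1 + 1/var2)
   = 2.9412 / (2.9412 + 14.2857) = 0.1707
w2 = 1 - w1 = 0.8293
fused = w1*s1 + w2*s2 = 8.5366 + 36.6537
= 45.1902 m


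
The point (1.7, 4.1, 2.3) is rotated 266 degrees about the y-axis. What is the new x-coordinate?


Rotation about y-axis: x' = x*cos(theta) + z*sin(theta)
= 1.7 * -0.0698 + 2.3 * -0.9976
= -2.413


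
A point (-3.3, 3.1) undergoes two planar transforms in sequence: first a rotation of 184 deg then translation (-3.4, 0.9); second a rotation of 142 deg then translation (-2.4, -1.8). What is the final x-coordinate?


After transform 1:
x1 = cos(184)*-3.3 - sin(184)*3.1 + -3.4 = 0.1082
y1 = sin(184)*-3.3 + cos(184)*3.1 + 0.9 = -1.9623
After transform 2:
x2 = cos(142)*0.1082 - sin(142)*-1.9623 + -2.4
= -1.2772


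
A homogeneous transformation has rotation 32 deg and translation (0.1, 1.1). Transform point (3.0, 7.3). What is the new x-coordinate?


x' = cos(theta)*px - sin(theta)*py + tx
= 0.848*3.0 - 0.5299*7.3 + 0.1
= -1.2243


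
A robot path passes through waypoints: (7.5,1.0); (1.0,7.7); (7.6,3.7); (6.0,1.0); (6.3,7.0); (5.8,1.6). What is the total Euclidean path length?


Segment lengths:
  seg1 = sqrt((-6.5)^2 + (6.7)^2) = 9.3349
  seg2 = sqrt((6.6)^2 + (-4.0)^2) = 7.7175
  seg3 = sqrt((-1.6)^2 + (-2.7)^2) = 3.1385
  seg4 = sqrt((0.3)^2 + (6.0)^2) = 6.0075
  seg5 = sqrt((-0.5)^2 + (-5.4)^2) = 5.4231
Total = 31.6215


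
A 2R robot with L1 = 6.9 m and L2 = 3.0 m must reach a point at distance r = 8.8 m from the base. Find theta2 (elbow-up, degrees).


cos(theta2) = (r^2 - L1^2 - L2^2) / (2*L1*L2)
cos(theta2) = (77.44 - 47.61 - 9.0) / 41.4
cos(theta2) = 0.50314
theta2 = 59.792 degrees


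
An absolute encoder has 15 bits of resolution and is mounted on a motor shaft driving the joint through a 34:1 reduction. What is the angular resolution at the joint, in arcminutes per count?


counts = 2^15 = 32768
effective counts at joint = 32768 * 34 = 1114112
resolution = 360*60 / 1114112
= 0.0194 arcmin/count


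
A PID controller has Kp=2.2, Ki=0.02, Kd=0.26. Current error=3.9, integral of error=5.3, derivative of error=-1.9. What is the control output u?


u = Kp*e + Ki*int(e) + Kd*de/dt
= 2.2*3.9 + 0.02*5.3 + 0.26*(-1.9)
= 8.58 + 0.106 + -0.494
= 8.192


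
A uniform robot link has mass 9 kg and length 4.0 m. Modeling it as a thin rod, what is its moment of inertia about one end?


I = (1/3) * m * L^2
= (1/3) * 9 * 4.0^2
= 0.333333 * 9 * 16.0
= 48.0 kg*m^2


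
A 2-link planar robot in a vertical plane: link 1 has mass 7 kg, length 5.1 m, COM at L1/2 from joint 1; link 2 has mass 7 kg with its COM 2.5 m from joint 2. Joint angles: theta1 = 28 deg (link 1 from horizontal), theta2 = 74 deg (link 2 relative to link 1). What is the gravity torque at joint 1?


Horizontal distance from joint 1 to link-1 COM:
  x_c1 = (L1/2)*cos(t1) = 2.55 * 0.8829 = 2.2515 m
Horizontal distance from joint 1 to link-2 COM:
  x_c2 = L1*cos(t1) + Lc2*cos(t1+t2)
       = 5.1*0.8829 + 2.5*-0.2079 = 3.9833 m
tau1 = m1*g*x_c1 + m2*g*x_c2
     = 7*9.81*2.2515 + 7*9.81*3.9833
     = 154.6116 + 273.53
     = 428.1416 Nm


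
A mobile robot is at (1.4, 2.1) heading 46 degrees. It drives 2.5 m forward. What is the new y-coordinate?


y_new = y0 + d*sin(theta)
= 2.1 + 2.5*sin(46)
= 2.1 + 1.7983
= 3.8983


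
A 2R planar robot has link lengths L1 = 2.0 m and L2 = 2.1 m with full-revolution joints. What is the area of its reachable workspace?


r_max = L1 + L2 = 4.1 m
r_min = |L1 - L2| = 0.1 m
Area = pi*(r_max^2 - r_min^2)
= pi*(16.81 - 0.01)
= pi * 16.8
= 52.7788 m^2


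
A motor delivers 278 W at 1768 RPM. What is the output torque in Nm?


omega = 1768 * 2*pi/60 = 185.1445 rad/s
tau = P / omega = 278 / 185.1445
= 1.5015 Nm


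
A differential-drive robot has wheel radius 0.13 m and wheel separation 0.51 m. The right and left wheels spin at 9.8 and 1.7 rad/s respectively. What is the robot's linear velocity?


vR = r*wR = 0.13*9.8 = 1.274 m/s
vL = r*wL = 0.13*1.7 = 0.221 m/s
v = (vR+vL)/2 = 0.7475 m/s
omega = (vR-vL)/L = 2.0647 rad/s
linear velocity = 0.7475 m/s


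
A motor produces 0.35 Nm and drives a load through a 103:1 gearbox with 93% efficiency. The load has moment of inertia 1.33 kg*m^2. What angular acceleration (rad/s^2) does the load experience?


tau_out = tau_motor * N * eta
= 0.35 * 103 * 0.93 = 33.5265 Nm
alpha = tau_out / I = 33.5265 / 1.33
= 25.2079 rad/s^2


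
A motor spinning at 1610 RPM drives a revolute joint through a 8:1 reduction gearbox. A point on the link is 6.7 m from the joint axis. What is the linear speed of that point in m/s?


omega_motor = 1610 * 2*pi/60 = 168.5988 rad/s
omega_joint = omega_motor / 8 = 21.0749 rad/s
v = omega_joint * r = 21.0749 * 6.7
= 141.2015 m/s


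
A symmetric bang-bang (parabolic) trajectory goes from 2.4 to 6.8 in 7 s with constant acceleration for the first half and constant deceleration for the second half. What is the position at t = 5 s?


Symmetric rest-to-rest: each phase covers (pf-p0)/2 in time T/2. 0.5*a*(T/2)^2 = (pf-p0)/2 => a = 4*(pf-p0)/T^2
a = 4*(6.8-2.4)/7^2 = 0.3592
t = 5 is in the deceleration phase (t > T/2).
p = pf - 0.5*a*(T-t)^2 = 6.8 - 0.5*0.3592*2^2
= 6.0816


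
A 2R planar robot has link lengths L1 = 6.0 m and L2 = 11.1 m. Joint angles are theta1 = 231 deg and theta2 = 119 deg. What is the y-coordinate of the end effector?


Convert angles to radians: theta1 = 4.0317, theta2 = 2.0769
y = L1*sin(theta1) + L2*sin(theta1+theta2)
y = -4.6629 + -1.9275
y = -6.5904


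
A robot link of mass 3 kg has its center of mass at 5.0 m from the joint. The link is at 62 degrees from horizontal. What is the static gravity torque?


tau = m*g*L*cos(angle)
= 3 * 9.81 * 5.0 * cos(62 deg)
= 3 * 9.81 * 5.0 * 0.4695
= 69.0827 Nm


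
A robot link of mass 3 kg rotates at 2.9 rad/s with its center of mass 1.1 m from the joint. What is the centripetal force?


F = m * omega^2 * r
= 3 * 2.9^2 * 1.1
= 3 * 8.41 * 1.1
= 27.753 N


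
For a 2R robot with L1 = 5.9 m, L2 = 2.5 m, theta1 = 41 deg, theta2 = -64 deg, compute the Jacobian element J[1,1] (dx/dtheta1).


J[1,1] = -L1*sin(t1) - L2*sin(t1+t2)
= -5.9*sin(41) - 2.5*sin(-23)
= -2.8939


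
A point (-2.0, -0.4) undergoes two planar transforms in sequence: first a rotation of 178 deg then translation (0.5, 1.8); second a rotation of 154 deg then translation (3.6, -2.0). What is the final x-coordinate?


After transform 1:
x1 = cos(178)*-2.0 - sin(178)*-0.4 + 0.5 = 2.5127
y1 = sin(178)*-2.0 + cos(178)*-0.4 + 1.8 = 2.13
After transform 2:
x2 = cos(154)*2.5127 - sin(154)*2.13 + 3.6
= 0.4079


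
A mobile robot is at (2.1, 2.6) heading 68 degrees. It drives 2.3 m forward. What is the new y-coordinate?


y_new = y0 + d*sin(theta)
= 2.6 + 2.3*sin(68)
= 2.6 + 2.1325
= 4.7325


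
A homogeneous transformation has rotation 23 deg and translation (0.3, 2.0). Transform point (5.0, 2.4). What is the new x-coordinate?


x' = cos(theta)*px - sin(theta)*py + tx
= 0.9205*5.0 - 0.3907*2.4 + 0.3
= 3.9648


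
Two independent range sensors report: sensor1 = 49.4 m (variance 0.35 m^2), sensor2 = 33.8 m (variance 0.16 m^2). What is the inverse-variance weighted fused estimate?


w1 = (1/var1) / (1/var1 + 1/var2)
   = 2.8571 / (2.8571 + 6.25) = 0.3137
w2 = 1 - w1 = 0.6863
fused = w1*s1 + w2*s2 = 15.498 + 23.1961
= 38.6941 m


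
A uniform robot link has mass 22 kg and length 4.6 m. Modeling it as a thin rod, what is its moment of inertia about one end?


I = (1/3) * m * L^2
= (1/3) * 22 * 4.6^2
= 0.333333 * 22 * 21.16
= 155.1733 kg*m^2


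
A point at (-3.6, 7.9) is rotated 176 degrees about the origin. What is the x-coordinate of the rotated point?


x' = x*cos(theta) - y*sin(theta)
cos(176 deg) = -0.9976, sin(176 deg) = 0.0698
x' = -3.6 * -0.9976 - 7.9 * 0.0698
= 3.5912 - 0.5511
= 3.0402


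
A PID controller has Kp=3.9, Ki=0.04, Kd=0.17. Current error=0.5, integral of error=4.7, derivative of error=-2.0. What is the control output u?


u = Kp*e + Ki*int(e) + Kd*de/dt
= 3.9*0.5 + 0.04*4.7 + 0.17*(-2.0)
= 1.95 + 0.188 + -0.34
= 1.798


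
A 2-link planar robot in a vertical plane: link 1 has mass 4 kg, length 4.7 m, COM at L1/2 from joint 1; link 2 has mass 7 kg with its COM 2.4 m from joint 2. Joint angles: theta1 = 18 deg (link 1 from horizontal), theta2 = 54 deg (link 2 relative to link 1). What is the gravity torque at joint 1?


Horizontal distance from joint 1 to link-1 COM:
  x_c1 = (L1/2)*cos(t1) = 2.35 * 0.9511 = 2.235 m
Horizontal distance from joint 1 to link-2 COM:
  x_c2 = L1*cos(t1) + Lc2*cos(t1+t2)
       = 4.7*0.9511 + 2.4*0.309 = 5.2116 m
tau1 = m1*g*x_c1 + m2*g*x_c2
     = 4*9.81*2.235 + 7*9.81*5.2116
     = 87.7007 + 357.881
     = 445.5817 Nm


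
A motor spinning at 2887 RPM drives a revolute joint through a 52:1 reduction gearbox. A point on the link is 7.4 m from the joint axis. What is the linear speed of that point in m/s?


omega_motor = 2887 * 2*pi/60 = 302.3259 rad/s
omega_joint = omega_motor / 52 = 5.814 rad/s
v = omega_joint * r = 5.814 * 7.4
= 43.0233 m/s


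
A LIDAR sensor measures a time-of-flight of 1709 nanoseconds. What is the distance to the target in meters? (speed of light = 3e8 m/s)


tof = 1709 ns = 1.709e-06 s
dist = c * tof / 2
= 3e8 * 1.709e-06 / 2
= 256.35 m


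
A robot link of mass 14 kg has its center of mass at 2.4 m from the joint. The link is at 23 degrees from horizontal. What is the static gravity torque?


tau = m*g*L*cos(angle)
= 14 * 9.81 * 2.4 * cos(23 deg)
= 14 * 9.81 * 2.4 * 0.9205
= 303.4131 Nm


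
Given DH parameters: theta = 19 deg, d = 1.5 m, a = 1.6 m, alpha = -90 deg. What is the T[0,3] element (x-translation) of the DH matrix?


T[0,3] = a * cos(theta)
= 1.6 * cos(19 deg)
= 1.6 * 0.9455
= 1.5128


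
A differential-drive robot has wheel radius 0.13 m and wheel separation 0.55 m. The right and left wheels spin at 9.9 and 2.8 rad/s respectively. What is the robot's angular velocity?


vR = r*wR = 0.13*9.9 = 1.287 m/s
vL = r*wL = 0.13*2.8 = 0.364 m/s
v = (vR+vL)/2 = 0.8255 m/s
omega = (vR-vL)/L = 1.6782 rad/s
angular velocity = 1.6782 rad/s


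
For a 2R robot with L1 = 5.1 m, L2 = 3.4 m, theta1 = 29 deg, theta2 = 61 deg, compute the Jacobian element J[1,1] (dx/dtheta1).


J[1,1] = -L1*sin(t1) - L2*sin(t1+t2)
= -5.1*sin(29) - 3.4*sin(90)
= -5.8725


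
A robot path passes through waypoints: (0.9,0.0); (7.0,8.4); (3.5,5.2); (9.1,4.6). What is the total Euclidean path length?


Segment lengths:
  seg1 = sqrt((6.1)^2 + (8.4)^2) = 10.3812
  seg2 = sqrt((-3.5)^2 + (-3.2)^2) = 4.7424
  seg3 = sqrt((5.6)^2 + (-0.6)^2) = 5.6321
Total = 20.7556


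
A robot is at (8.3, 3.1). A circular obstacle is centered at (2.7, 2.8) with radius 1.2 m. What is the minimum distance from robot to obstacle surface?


center_dist = sqrt((8.3-2.7)^2 + (3.1-2.8)^2)
= sqrt(31.36 + 0.09)
= 5.608
min_dist = center_dist - radius = 5.608 - 1.2 = 4.408 m


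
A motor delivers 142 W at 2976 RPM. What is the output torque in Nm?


omega = 2976 * 2*pi/60 = 311.646 rad/s
tau = P / omega = 142 / 311.646
= 0.4556 Nm


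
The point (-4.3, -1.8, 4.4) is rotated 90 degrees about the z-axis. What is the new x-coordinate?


Rotation about z-axis: x' = x*cos(theta) - y*sin(theta)
= -4.3 * 0.0 - -1.8 * 1.0
= 1.8


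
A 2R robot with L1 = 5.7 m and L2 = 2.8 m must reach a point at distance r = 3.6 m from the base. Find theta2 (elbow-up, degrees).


cos(theta2) = (r^2 - L1^2 - L2^2) / (2*L1*L2)
cos(theta2) = (12.96 - 32.49 - 7.84) / 31.92
cos(theta2) = -0.857456
theta2 = 149.0321 degrees


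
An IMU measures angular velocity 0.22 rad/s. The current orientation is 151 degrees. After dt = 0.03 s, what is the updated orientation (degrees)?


delta_theta = w * dt = 0.22 * 0.03 = 0.0066 rad
= 0.3782 deg
theta_new = 151 + 0.3782 = 151.3782 deg


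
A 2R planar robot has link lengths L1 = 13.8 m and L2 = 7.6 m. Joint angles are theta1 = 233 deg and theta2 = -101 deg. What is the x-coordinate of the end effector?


Convert angles to radians: theta1 = 4.0666, theta2 = -1.7628
x = L1*cos(theta1) + L2*cos(theta1+theta2)
x = -8.305 + -5.0854
x = -13.3904


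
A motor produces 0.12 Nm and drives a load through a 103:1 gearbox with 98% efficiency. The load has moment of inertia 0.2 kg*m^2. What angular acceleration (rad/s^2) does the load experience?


tau_out = tau_motor * N * eta
= 0.12 * 103 * 0.98 = 12.1128 Nm
alpha = tau_out / I = 12.1128 / 0.2
= 60.564 rad/s^2


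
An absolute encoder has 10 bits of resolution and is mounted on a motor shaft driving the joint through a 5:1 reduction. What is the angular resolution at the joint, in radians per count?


counts = 2^10 = 1024
effective counts at joint = 1024 * 5 = 5120
resolution = 2*pi / 5120
= 0.0012 rad/count


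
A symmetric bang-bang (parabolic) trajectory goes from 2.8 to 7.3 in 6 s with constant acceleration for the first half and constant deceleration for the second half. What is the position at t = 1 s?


Symmetric rest-to-rest: each phase covers (pf-p0)/2 in time T/2. 0.5*a*(T/2)^2 = (pf-p0)/2 => a = 4*(pf-p0)/T^2
a = 4*(7.3-2.8)/6^2 = 0.5
t = 1 is in the acceleration phase (t <= T/2).
p = p0 + 0.5*a*t^2 = 2.8 + 0.5*0.5*1^2
= 3.05


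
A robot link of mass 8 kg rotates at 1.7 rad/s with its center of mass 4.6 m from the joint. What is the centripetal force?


F = m * omega^2 * r
= 8 * 1.7^2 * 4.6
= 8 * 2.89 * 4.6
= 106.352 N


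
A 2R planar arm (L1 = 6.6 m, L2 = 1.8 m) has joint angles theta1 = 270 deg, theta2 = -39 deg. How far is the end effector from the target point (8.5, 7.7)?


End effector via forward kinematics:
x = L1*cos(t1) + L2*cos(t1+t2) = -1.1328
y = L1*sin(t1) + L2*sin(t1+t2) = -7.9989
Distance to target:
d = sqrt((8.5 - -1.1328)^2 + (7.7 - -7.9989)^2)
= sqrt(92.7904 + 246.4543)
= 18.4186 m


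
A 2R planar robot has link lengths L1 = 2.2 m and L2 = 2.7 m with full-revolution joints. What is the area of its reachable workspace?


r_max = L1 + L2 = 4.9 m
r_min = |L1 - L2| = 0.5 m
Area = pi*(r_max^2 - r_min^2)
= pi*(24.01 - 0.25)
= pi * 23.76
= 74.6442 m^2


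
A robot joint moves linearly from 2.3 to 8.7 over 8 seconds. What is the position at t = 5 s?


s = t/T = 5/8 = 0.625
p(t) = p0 + (pf-p0)*s
= 2.3 + (8.7 - 2.3) * 0.625
= 6.3


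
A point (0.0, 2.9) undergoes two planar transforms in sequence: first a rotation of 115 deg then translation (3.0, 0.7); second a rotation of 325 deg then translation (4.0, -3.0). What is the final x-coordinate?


After transform 1:
x1 = cos(115)*0.0 - sin(115)*2.9 + 3.0 = 0.3717
y1 = sin(115)*0.0 + cos(115)*2.9 + 0.7 = -0.5256
After transform 2:
x2 = cos(325)*0.3717 - sin(325)*-0.5256 + 4.0
= 4.003


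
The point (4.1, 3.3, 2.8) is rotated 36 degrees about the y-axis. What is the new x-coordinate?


Rotation about y-axis: x' = x*cos(theta) + z*sin(theta)
= 4.1 * 0.809 + 2.8 * 0.5878
= 4.9628


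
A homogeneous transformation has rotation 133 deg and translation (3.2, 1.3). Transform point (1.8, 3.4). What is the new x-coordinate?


x' = cos(theta)*px - sin(theta)*py + tx
= -0.682*1.8 - 0.7314*3.4 + 3.2
= -0.5142


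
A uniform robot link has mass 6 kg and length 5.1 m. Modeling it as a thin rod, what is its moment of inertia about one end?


I = (1/3) * m * L^2
= (1/3) * 6 * 5.1^2
= 0.333333 * 6 * 26.01
= 52.02 kg*m^2


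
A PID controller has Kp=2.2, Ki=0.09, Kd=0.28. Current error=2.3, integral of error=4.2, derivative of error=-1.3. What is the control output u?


u = Kp*e + Ki*int(e) + Kd*de/dt
= 2.2*2.3 + 0.09*4.2 + 0.28*(-1.3)
= 5.06 + 0.378 + -0.364
= 5.074


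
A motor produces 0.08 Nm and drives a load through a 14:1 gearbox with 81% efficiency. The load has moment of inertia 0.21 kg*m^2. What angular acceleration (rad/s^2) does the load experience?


tau_out = tau_motor * N * eta
= 0.08 * 14 * 0.81 = 0.9072 Nm
alpha = tau_out / I = 0.9072 / 0.21
= 4.32 rad/s^2


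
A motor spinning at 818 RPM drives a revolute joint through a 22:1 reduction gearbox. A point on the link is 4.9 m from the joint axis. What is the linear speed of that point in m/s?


omega_motor = 818 * 2*pi/60 = 85.6608 rad/s
omega_joint = omega_motor / 22 = 3.8937 rad/s
v = omega_joint * r = 3.8937 * 4.9
= 19.079 m/s


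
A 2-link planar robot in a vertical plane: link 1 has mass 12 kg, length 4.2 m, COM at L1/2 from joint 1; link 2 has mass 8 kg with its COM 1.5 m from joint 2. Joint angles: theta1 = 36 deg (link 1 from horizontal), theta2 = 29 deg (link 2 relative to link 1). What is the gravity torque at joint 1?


Horizontal distance from joint 1 to link-1 COM:
  x_c1 = (L1/2)*cos(t1) = 2.1 * 0.809 = 1.6989 m
Horizontal distance from joint 1 to link-2 COM:
  x_c2 = L1*cos(t1) + Lc2*cos(t1+t2)
       = 4.2*0.809 + 1.5*0.4226 = 4.0318 m
tau1 = m1*g*x_c1 + m2*g*x_c2
     = 12*9.81*1.6989 + 8*9.81*4.0318
     = 199.9987 + 316.4156
     = 516.4143 Nm


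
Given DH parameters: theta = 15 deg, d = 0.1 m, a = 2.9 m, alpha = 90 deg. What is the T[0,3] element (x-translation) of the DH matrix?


T[0,3] = a * cos(theta)
= 2.9 * cos(15 deg)
= 2.9 * 0.9659
= 2.8012


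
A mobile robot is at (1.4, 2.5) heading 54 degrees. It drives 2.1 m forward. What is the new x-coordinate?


x_new = x0 + d*cos(theta)
= 1.4 + 2.1*cos(54)
= 1.4 + 1.2343
= 2.6343


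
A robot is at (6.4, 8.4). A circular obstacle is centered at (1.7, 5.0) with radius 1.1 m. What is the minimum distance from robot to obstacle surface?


center_dist = sqrt((6.4-1.7)^2 + (8.4-5.0)^2)
= sqrt(22.09 + 11.56)
= 5.8009
min_dist = center_dist - radius = 5.8009 - 1.1 = 4.7009 m


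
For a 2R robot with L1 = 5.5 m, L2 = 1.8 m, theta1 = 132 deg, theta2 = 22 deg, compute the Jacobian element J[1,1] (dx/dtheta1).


J[1,1] = -L1*sin(t1) - L2*sin(t1+t2)
= -5.5*sin(132) - 1.8*sin(154)
= -4.8764


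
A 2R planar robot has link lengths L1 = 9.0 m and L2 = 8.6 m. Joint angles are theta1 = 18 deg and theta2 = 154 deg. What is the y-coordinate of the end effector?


Convert angles to radians: theta1 = 0.3142, theta2 = 2.6878
y = L1*sin(theta1) + L2*sin(theta1+theta2)
y = 2.7812 + 1.1969
y = 3.978


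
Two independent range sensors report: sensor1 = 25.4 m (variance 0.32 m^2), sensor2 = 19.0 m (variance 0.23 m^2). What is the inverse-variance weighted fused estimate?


w1 = (1/var1) / (1/var1 + 1/var2)
   = 3.125 / (3.125 + 4.3478) = 0.4182
w2 = 1 - w1 = 0.5818
fused = w1*s1 + w2*s2 = 10.6218 + 11.0545
= 21.6764 m


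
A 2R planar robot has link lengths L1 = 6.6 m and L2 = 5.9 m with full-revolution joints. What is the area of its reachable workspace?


r_max = L1 + L2 = 12.5 m
r_min = |L1 - L2| = 0.7 m
Area = pi*(r_max^2 - r_min^2)
= pi*(156.25 - 0.49)
= pi * 155.76
= 489.3345 m^2


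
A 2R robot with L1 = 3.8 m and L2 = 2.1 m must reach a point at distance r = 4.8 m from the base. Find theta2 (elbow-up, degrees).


cos(theta2) = (r^2 - L1^2 - L2^2) / (2*L1*L2)
cos(theta2) = (23.04 - 14.44 - 4.41) / 15.96
cos(theta2) = 0.262531
theta2 = 74.7797 degrees


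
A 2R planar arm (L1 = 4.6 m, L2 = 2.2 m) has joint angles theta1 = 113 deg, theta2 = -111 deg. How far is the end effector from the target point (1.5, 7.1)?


End effector via forward kinematics:
x = L1*cos(t1) + L2*cos(t1+t2) = 0.4013
y = L1*sin(t1) + L2*sin(t1+t2) = 4.3111
Distance to target:
d = sqrt((1.5 - 0.4013)^2 + (7.1 - 4.3111)^2)
= sqrt(1.2071 + 7.778)
= 2.9975 m


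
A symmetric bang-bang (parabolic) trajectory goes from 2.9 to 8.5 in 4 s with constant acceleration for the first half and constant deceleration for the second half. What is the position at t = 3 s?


Symmetric rest-to-rest: each phase covers (pf-p0)/2 in time T/2. 0.5*a*(T/2)^2 = (pf-p0)/2 => a = 4*(pf-p0)/T^2
a = 4*(8.5-2.9)/4^2 = 1.4
t = 3 is in the deceleration phase (t > T/2).
p = pf - 0.5*a*(T-t)^2 = 8.5 - 0.5*1.4*1^2
= 7.8


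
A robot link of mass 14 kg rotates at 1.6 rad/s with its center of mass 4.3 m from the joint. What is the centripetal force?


F = m * omega^2 * r
= 14 * 1.6^2 * 4.3
= 14 * 2.56 * 4.3
= 154.112 N


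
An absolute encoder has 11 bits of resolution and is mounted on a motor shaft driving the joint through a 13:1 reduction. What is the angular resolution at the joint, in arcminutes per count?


counts = 2^11 = 2048
effective counts at joint = 2048 * 13 = 26624
resolution = 360*60 / 26624
= 0.8113 arcmin/count


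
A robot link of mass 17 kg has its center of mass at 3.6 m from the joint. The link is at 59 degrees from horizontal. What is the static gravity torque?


tau = m*g*L*cos(angle)
= 17 * 9.81 * 3.6 * cos(59 deg)
= 17 * 9.81 * 3.6 * 0.515
= 309.2144 Nm


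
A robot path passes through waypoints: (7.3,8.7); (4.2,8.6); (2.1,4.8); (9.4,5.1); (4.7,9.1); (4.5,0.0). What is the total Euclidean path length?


Segment lengths:
  seg1 = sqrt((-3.1)^2 + (-0.1)^2) = 3.1016
  seg2 = sqrt((-2.1)^2 + (-3.8)^2) = 4.3417
  seg3 = sqrt((7.3)^2 + (0.3)^2) = 7.3062
  seg4 = sqrt((-4.7)^2 + (4.0)^2) = 6.1717
  seg5 = sqrt((-0.2)^2 + (-9.1)^2) = 9.1022
Total = 30.0233


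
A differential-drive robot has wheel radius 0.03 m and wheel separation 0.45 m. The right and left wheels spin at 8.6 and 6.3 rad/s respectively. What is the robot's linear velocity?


vR = r*wR = 0.03*8.6 = 0.258 m/s
vL = r*wL = 0.03*6.3 = 0.189 m/s
v = (vR+vL)/2 = 0.2235 m/s
omega = (vR-vL)/L = 0.1533 rad/s
linear velocity = 0.2235 m/s


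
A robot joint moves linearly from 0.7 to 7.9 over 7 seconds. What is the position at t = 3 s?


s = t/T = 3/7 = 0.4286
p(t) = p0 + (pf-p0)*s
= 0.7 + (7.9 - 0.7) * 0.4286
= 3.7857


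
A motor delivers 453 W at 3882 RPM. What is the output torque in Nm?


omega = 3882 * 2*pi/60 = 406.5221 rad/s
tau = P / omega = 453 / 406.5221
= 1.1143 Nm


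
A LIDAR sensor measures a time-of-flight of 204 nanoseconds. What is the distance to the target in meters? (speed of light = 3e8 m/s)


tof = 204 ns = 2.04e-07 s
dist = c * tof / 2
= 3e8 * 2.04e-07 / 2
= 30.6 m


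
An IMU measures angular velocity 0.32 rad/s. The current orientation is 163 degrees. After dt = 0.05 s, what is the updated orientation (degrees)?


delta_theta = w * dt = 0.32 * 0.05 = 0.016 rad
= 0.9167 deg
theta_new = 163 + 0.9167 = 163.9167 deg


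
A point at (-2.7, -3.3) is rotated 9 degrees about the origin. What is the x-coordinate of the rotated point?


x' = x*cos(theta) - y*sin(theta)
cos(9 deg) = 0.9877, sin(9 deg) = 0.1564
x' = -2.7 * 0.9877 - -3.3 * 0.1564
= -2.6668 - -0.5162
= -2.1505


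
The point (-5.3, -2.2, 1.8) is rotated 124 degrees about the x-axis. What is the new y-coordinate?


Rotation about x-axis: y' = y*cos(theta) - z*sin(theta)
= -2.2 * -0.5592 - 1.8 * 0.829
= -0.262


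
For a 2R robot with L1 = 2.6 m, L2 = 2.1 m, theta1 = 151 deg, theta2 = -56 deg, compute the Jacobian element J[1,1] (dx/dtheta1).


J[1,1] = -L1*sin(t1) - L2*sin(t1+t2)
= -2.6*sin(151) - 2.1*sin(95)
= -3.3525


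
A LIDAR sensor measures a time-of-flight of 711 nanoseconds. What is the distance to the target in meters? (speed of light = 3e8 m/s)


tof = 711 ns = 7.11e-07 s
dist = c * tof / 2
= 3e8 * 7.11e-07 / 2
= 106.65 m


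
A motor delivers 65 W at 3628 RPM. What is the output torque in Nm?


omega = 3628 * 2*pi/60 = 379.9233 rad/s
tau = P / omega = 65 / 379.9233
= 0.1711 Nm


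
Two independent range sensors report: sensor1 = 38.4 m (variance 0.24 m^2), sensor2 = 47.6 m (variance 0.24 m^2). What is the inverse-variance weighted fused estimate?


w1 = (1/var1) / (1/var1 + 1/var2)
   = 4.1667 / (4.1667 + 4.1667) = 0.5
w2 = 1 - w1 = 0.5
fused = w1*s1 + w2*s2 = 19.2 + 23.8
= 43.0 m


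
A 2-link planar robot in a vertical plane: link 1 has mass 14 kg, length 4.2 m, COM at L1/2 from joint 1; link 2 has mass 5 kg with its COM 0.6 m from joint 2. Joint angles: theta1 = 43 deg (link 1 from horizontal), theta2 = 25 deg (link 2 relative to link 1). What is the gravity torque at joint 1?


Horizontal distance from joint 1 to link-1 COM:
  x_c1 = (L1/2)*cos(t1) = 2.1 * 0.7314 = 1.5358 m
Horizontal distance from joint 1 to link-2 COM:
  x_c2 = L1*cos(t1) + Lc2*cos(t1+t2)
       = 4.2*0.7314 + 0.6*0.3746 = 3.2964 m
tau1 = m1*g*x_c1 + m2*g*x_c2
     = 14*9.81*1.5358 + 5*9.81*3.2964
     = 210.9326 + 161.6908
     = 372.6235 Nm


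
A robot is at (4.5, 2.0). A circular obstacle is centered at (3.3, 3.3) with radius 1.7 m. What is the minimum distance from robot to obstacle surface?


center_dist = sqrt((4.5-3.3)^2 + (2.0-3.3)^2)
= sqrt(1.44 + 1.69)
= 1.7692
min_dist = center_dist - radius = 1.7692 - 1.7 = 0.0692 m


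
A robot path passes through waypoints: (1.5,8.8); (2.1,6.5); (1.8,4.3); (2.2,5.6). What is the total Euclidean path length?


Segment lengths:
  seg1 = sqrt((0.6)^2 + (-2.3)^2) = 2.377
  seg2 = sqrt((-0.3)^2 + (-2.2)^2) = 2.2204
  seg3 = sqrt((0.4)^2 + (1.3)^2) = 1.3601
Total = 5.9575


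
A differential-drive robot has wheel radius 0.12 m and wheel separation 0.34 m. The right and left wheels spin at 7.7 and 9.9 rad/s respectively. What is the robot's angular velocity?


vR = r*wR = 0.12*7.7 = 0.924 m/s
vL = r*wL = 0.12*9.9 = 1.188 m/s
v = (vR+vL)/2 = 1.056 m/s
omega = (vR-vL)/L = -0.7765 rad/s
angular velocity = -0.7765 rad/s


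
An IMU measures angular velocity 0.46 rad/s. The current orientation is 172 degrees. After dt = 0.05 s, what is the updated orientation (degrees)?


delta_theta = w * dt = 0.46 * 0.05 = 0.023 rad
= 1.3178 deg
theta_new = 172 + 1.3178 = 173.3178 deg


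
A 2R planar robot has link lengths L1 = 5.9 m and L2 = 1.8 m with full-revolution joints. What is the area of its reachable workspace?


r_max = L1 + L2 = 7.7 m
r_min = |L1 - L2| = 4.1 m
Area = pi*(r_max^2 - r_min^2)
= pi*(59.29 - 16.81)
= pi * 42.48
= 133.4549 m^2


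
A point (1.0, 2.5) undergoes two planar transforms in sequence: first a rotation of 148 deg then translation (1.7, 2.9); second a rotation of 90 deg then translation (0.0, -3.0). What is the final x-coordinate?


After transform 1:
x1 = cos(148)*1.0 - sin(148)*2.5 + 1.7 = -0.4728
y1 = sin(148)*1.0 + cos(148)*2.5 + 2.9 = 1.3098
After transform 2:
x2 = cos(90)*-0.4728 - sin(90)*1.3098 + 0.0
= -1.3098


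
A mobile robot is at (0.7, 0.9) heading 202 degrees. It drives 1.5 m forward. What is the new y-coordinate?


y_new = y0 + d*sin(theta)
= 0.9 + 1.5*sin(202)
= 0.9 + -0.5619
= 0.3381


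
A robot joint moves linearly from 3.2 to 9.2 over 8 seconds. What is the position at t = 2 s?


s = t/T = 2/8 = 0.25
p(t) = p0 + (pf-p0)*s
= 3.2 + (9.2 - 3.2) * 0.25
= 4.7


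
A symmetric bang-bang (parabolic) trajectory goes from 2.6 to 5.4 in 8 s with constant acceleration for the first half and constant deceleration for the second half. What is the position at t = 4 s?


Symmetric rest-to-rest: each phase covers (pf-p0)/2 in time T/2. 0.5*a*(T/2)^2 = (pf-p0)/2 => a = 4*(pf-p0)/T^2
a = 4*(5.4-2.6)/8^2 = 0.175
t = 4 is in the acceleration phase (t <= T/2).
p = p0 + 0.5*a*t^2 = 2.6 + 0.5*0.175*4^2
= 4.0


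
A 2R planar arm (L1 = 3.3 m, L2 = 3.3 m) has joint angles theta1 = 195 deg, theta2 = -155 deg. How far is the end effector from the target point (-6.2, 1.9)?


End effector via forward kinematics:
x = L1*cos(t1) + L2*cos(t1+t2) = -0.6596
y = L1*sin(t1) + L2*sin(t1+t2) = 1.2671
Distance to target:
d = sqrt((-6.2 - -0.6596)^2 + (1.9 - 1.2671)^2)
= sqrt(30.6959 + 0.4006)
= 5.5764 m


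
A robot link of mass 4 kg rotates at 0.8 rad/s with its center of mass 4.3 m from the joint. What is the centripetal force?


F = m * omega^2 * r
= 4 * 0.8^2 * 4.3
= 4 * 0.64 * 4.3
= 11.008 N


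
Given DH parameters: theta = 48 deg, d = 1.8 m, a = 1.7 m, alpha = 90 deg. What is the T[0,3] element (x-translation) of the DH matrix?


T[0,3] = a * cos(theta)
= 1.7 * cos(48 deg)
= 1.7 * 0.6691
= 1.1375


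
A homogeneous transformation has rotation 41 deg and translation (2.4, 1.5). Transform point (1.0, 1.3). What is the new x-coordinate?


x' = cos(theta)*px - sin(theta)*py + tx
= 0.7547*1.0 - 0.6561*1.3 + 2.4
= 2.3018


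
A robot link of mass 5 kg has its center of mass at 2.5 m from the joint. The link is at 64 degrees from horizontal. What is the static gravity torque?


tau = m*g*L*cos(angle)
= 5 * 9.81 * 2.5 * cos(64 deg)
= 5 * 9.81 * 2.5 * 0.4384
= 53.7553 Nm


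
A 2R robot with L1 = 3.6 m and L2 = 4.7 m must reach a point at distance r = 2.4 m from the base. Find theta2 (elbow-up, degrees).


cos(theta2) = (r^2 - L1^2 - L2^2) / (2*L1*L2)
cos(theta2) = (5.76 - 12.96 - 22.09) / 33.84
cos(theta2) = -0.865544
theta2 = 149.9449 degrees


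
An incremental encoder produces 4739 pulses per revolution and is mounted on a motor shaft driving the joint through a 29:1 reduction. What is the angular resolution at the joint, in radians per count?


counts per rev = 4739
effective counts at joint = 4739 * 29 = 137431
resolution = 2*pi / 137431
= 4.5719e-05 rad/count


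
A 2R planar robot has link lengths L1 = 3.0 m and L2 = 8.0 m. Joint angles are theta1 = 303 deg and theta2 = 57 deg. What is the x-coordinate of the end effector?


Convert angles to radians: theta1 = 5.2883, theta2 = 0.9948
x = L1*cos(theta1) + L2*cos(theta1+theta2)
x = 1.6339 + 8.0
x = 9.6339


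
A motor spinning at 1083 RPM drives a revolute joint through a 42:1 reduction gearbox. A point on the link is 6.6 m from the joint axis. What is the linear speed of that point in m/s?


omega_motor = 1083 * 2*pi/60 = 113.4115 rad/s
omega_joint = omega_motor / 42 = 2.7003 rad/s
v = omega_joint * r = 2.7003 * 6.6
= 17.8218 m/s


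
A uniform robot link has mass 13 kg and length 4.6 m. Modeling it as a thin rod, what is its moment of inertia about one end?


I = (1/3) * m * L^2
= (1/3) * 13 * 4.6^2
= 0.333333 * 13 * 21.16
= 91.6933 kg*m^2


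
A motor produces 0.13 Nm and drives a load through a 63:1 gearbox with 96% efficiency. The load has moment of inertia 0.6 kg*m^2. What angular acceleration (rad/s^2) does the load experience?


tau_out = tau_motor * N * eta
= 0.13 * 63 * 0.96 = 7.8624 Nm
alpha = tau_out / I = 7.8624 / 0.6
= 13.104 rad/s^2


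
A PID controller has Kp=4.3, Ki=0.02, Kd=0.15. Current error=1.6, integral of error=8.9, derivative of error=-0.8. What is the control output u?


u = Kp*e + Ki*int(e) + Kd*de/dt
= 4.3*1.6 + 0.02*8.9 + 0.15*(-0.8)
= 6.88 + 0.178 + -0.12
= 6.938


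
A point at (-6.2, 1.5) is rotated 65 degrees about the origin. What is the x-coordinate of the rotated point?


x' = x*cos(theta) - y*sin(theta)
cos(65 deg) = 0.4226, sin(65 deg) = 0.9063
x' = -6.2 * 0.4226 - 1.5 * 0.9063
= -2.6202 - 1.3595
= -3.9797


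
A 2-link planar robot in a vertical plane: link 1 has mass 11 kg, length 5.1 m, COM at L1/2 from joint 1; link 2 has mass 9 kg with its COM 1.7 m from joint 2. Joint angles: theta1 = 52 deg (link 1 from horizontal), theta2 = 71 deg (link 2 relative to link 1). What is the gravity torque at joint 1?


Horizontal distance from joint 1 to link-1 COM:
  x_c1 = (L1/2)*cos(t1) = 2.55 * 0.6157 = 1.5699 m
Horizontal distance from joint 1 to link-2 COM:
  x_c2 = L1*cos(t1) + Lc2*cos(t1+t2)
       = 5.1*0.6157 + 1.7*-0.5446 = 2.214 m
tau1 = m1*g*x_c1 + m2*g*x_c2
     = 11*9.81*1.5699 + 9*9.81*2.214
     = 169.4119 + 195.4729
     = 364.8848 Nm
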